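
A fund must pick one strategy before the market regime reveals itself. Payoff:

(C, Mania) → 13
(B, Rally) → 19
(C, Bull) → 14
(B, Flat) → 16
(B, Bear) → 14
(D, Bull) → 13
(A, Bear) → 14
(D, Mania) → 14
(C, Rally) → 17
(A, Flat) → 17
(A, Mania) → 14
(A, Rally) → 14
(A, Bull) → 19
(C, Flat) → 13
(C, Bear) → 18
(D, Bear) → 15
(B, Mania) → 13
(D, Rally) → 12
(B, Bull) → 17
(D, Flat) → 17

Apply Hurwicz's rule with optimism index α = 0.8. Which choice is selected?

A

A: 0.8·19 + 0.2·14 = 18
B: 0.8·19 + 0.2·13 = 17.8
C: 0.8·18 + 0.2·13 = 17
D: 0.8·17 + 0.2·12 = 16
Highest Hurwicz score = 18 → A.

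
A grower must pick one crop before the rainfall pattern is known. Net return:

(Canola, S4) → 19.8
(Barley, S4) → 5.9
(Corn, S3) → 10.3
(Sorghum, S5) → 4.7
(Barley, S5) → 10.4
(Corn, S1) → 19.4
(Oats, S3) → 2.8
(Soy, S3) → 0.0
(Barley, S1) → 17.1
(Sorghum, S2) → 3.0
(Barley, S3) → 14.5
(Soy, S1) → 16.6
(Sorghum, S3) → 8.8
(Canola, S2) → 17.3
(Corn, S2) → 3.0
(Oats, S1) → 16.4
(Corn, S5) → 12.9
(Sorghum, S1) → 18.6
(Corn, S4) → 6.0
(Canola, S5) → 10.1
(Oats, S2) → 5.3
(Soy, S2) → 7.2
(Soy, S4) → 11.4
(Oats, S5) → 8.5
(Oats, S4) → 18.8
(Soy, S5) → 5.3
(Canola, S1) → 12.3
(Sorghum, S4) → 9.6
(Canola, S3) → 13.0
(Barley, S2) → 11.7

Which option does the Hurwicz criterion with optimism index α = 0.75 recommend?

Soy: 0.75·16.6 + 0.25·0.0 = 12.45
Barley: 0.75·17.1 + 0.25·5.9 = 14.3
Sorghum: 0.75·18.6 + 0.25·3.0 = 14.7
Corn: 0.75·19.4 + 0.25·3.0 = 15.3
Canola: 0.75·19.8 + 0.25·10.1 = 17.375
Oats: 0.75·18.8 + 0.25·2.8 = 14.8
Highest Hurwicz score = 17.375 → Canola.

Canola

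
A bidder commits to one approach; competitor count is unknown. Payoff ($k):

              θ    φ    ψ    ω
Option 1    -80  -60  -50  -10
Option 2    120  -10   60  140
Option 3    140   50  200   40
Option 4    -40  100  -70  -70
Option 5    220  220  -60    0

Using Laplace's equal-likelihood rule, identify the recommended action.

Row averages: Option 1=-50, Option 2=77.5, Option 3=107.5, Option 4=-20, Option 5=95
Highest average = 107.5 → Option 3.

Option 3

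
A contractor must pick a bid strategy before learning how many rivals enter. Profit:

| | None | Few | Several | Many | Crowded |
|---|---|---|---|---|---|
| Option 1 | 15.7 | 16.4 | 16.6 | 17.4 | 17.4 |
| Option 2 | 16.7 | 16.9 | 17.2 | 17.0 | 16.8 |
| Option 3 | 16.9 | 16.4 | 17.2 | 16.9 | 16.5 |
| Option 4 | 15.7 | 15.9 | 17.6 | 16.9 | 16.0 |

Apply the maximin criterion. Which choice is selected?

Row minima: Option 1=15.7, Option 2=16.7, Option 3=16.4, Option 4=15.7
Best worst-case = 16.7 → Option 2.

Option 2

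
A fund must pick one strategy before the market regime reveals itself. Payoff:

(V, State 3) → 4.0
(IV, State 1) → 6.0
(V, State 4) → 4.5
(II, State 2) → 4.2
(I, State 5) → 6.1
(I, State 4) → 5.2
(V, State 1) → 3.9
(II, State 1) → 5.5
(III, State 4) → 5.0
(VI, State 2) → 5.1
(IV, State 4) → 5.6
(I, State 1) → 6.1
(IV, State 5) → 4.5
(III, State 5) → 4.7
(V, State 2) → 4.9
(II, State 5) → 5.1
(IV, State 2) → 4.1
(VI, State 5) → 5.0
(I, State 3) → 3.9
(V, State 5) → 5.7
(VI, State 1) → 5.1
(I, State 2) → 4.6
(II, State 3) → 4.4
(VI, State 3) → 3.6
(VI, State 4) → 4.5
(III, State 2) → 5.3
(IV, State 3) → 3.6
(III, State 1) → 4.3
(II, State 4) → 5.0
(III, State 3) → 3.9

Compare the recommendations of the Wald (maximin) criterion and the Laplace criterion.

Row minima: I=3.9, II=4.2, III=3.9, IV=3.6, V=3.9, VI=3.6
Best worst-case = 4.2 → II.
Row averages: I=5.18, II=4.84, III=4.64, IV=4.76, V=4.6, VI=4.66
Highest average = 5.18 → I.

maximin → II; laplace → I (disagree)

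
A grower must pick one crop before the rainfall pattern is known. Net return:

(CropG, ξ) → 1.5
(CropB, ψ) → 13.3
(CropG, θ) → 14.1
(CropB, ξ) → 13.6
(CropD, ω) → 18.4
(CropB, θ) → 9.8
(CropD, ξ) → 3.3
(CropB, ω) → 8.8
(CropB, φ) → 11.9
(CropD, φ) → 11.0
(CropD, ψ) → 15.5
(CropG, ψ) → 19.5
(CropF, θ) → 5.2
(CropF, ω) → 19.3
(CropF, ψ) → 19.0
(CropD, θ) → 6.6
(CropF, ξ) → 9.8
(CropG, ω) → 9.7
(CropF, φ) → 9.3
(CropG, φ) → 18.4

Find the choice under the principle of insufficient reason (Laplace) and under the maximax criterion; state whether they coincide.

Row averages: CropD=10.96, CropG=12.64, CropF=12.52, CropB=11.48
Highest average = 12.64 → CropG.
Row maxima: CropD=18.4, CropG=19.5, CropF=19.3, CropB=13.6
Best best-case = 19.5 → CropG.

laplace → CropG; maximax → CropG (agree)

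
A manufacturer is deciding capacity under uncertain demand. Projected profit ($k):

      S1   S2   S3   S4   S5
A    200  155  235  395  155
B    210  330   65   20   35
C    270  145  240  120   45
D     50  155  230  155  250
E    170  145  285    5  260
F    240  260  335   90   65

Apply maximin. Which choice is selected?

A

Row minima: A=155, B=20, C=45, D=50, E=5, F=65
Best worst-case = 155 → A.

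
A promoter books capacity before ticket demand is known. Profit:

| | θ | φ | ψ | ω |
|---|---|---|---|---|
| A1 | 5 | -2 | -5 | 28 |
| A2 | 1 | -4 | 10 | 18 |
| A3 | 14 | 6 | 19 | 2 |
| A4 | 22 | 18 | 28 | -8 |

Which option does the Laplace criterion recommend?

A4

Row averages: A1=6.5, A2=6.25, A3=10.25, A4=15
Highest average = 15 → A4.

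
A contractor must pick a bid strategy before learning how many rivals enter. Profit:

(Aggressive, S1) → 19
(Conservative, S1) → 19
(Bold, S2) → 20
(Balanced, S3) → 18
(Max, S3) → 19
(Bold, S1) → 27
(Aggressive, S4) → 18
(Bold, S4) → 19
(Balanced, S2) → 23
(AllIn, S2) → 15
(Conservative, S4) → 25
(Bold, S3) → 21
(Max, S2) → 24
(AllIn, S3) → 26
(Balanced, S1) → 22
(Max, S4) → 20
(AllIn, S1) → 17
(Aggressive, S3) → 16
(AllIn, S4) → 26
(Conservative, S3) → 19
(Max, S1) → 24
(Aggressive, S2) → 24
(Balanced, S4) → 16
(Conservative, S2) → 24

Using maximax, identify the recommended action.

Bold

Row maxima: Conservative=25, Balanced=23, Aggressive=24, Bold=27, AllIn=26, Max=24
Best best-case = 27 → Bold.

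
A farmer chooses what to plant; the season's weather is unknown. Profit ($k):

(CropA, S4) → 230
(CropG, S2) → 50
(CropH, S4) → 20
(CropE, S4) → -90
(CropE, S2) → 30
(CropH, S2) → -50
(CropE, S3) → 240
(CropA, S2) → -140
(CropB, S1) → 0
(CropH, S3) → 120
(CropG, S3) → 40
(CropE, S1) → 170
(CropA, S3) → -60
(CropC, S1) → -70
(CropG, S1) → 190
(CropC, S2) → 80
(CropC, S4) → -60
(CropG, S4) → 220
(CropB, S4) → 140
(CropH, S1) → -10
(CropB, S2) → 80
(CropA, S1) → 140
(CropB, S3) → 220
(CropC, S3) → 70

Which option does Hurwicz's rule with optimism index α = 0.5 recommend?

CropB: 0.5·220 + 0.5·0 = 110
CropE: 0.5·240 + 0.5·(-90) = 75
CropA: 0.5·230 + 0.5·(-140) = 45
CropC: 0.5·80 + 0.5·(-70) = 5
CropH: 0.5·120 + 0.5·(-50) = 35
CropG: 0.5·220 + 0.5·40 = 130
Highest Hurwicz score = 130 → CropG.

CropG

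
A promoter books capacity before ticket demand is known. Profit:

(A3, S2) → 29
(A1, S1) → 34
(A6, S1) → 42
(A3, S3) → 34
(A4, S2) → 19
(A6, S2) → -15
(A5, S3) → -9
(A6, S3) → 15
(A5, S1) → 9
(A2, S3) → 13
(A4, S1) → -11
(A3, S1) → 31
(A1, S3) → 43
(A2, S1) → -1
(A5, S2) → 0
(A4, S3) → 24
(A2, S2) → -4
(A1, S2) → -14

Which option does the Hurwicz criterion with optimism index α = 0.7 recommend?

A3

A1: 0.7·43 + 0.3·(-14) = 25.9
A2: 0.7·13 + 0.3·(-4) = 7.9
A3: 0.7·34 + 0.3·29 = 32.5
A4: 0.7·24 + 0.3·(-11) = 13.5
A5: 0.7·9 + 0.3·(-9) = 3.6
A6: 0.7·42 + 0.3·(-15) = 24.9
Highest Hurwicz score = 32.5 → A3.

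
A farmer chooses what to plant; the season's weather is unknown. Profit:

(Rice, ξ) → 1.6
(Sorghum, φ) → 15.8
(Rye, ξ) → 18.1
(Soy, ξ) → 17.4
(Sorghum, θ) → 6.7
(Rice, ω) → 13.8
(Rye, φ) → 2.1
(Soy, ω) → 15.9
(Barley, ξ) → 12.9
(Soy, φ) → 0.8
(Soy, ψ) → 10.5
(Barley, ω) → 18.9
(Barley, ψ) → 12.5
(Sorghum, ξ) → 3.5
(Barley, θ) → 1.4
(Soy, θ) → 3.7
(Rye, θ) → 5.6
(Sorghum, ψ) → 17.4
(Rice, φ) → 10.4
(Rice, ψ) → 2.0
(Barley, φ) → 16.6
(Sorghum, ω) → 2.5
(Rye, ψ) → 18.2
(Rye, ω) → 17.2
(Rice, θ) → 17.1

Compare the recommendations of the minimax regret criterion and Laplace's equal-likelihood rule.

minimax regret → Rye; laplace → Barley (disagree)

Column bests: θ=17.1, φ=16.6, ψ=18.2, ω=18.9, ξ=18.1.
Sorghum regrets: 10.4, 0.8, 0.8, 16.4, 14.6 → max 16.4
Rice regrets: 0.0, 6.2, 16.2, 5.1, 16.5 → max 16.5
Rye regrets: 11.5, 14.5, 0.0, 1.7, 0.0 → max 14.5
Barley regrets: 15.7, 0.0, 5.7, 0.0, 5.2 → max 15.7
Soy regrets: 13.4, 15.8, 7.7, 3.0, 0.7 → max 15.8
Smallest max regret = 14.5 → Rye.
Row averages: Sorghum=9.18, Rice=8.98, Rye=12.24, Barley=12.46, Soy=9.66
Highest average = 12.46 → Barley.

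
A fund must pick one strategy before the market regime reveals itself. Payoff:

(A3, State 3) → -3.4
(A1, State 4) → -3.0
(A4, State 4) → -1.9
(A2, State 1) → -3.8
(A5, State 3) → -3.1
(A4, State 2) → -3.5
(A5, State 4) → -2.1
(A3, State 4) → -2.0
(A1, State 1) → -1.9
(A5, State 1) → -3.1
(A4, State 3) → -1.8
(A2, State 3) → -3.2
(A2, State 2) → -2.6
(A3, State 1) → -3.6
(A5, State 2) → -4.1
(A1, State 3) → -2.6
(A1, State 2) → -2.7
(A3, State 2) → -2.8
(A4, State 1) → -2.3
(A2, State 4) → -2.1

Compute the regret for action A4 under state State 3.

Best payoff under State 3 is -1.8.
Regret = -1.8 − (-1.8) = 0.0.

0.0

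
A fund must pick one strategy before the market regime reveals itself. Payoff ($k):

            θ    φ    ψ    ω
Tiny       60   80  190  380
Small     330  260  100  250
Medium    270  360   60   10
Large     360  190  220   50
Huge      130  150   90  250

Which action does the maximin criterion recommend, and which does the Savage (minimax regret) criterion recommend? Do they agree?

maximin → Small; minimax regret → Small (agree)

Row minima: Tiny=60, Small=100, Medium=10, Large=50, Huge=90
Best worst-case = 100 → Small.
Column bests: θ=360, φ=360, ψ=220, ω=380.
Tiny regrets: 300, 280, 30, 0 → max 300
Small regrets: 30, 100, 120, 130 → max 130
Medium regrets: 90, 0, 160, 370 → max 370
Large regrets: 0, 170, 0, 330 → max 330
Huge regrets: 230, 210, 130, 130 → max 230
Smallest max regret = 130 → Small.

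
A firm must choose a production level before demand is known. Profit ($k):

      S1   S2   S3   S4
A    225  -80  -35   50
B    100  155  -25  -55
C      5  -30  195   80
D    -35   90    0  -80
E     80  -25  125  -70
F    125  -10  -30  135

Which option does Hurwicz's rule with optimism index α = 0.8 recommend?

A

A: 0.8·225 + 0.2·(-80) = 164
B: 0.8·155 + 0.2·(-55) = 113
C: 0.8·195 + 0.2·(-30) = 150
D: 0.8·90 + 0.2·(-80) = 56
E: 0.8·125 + 0.2·(-70) = 86
F: 0.8·135 + 0.2·(-30) = 102
Highest Hurwicz score = 164 → A.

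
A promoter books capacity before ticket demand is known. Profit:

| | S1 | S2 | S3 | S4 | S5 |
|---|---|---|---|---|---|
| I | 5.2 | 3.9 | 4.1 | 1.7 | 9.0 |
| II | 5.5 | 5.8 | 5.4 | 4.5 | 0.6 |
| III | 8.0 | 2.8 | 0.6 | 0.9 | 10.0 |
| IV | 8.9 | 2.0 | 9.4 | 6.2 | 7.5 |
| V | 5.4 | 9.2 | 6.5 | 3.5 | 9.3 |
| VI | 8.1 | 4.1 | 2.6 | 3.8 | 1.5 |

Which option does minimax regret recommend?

V

Column bests: S1=8.9, S2=9.2, S3=9.4, S4=6.2, S5=10.0.
I regrets: 3.7, 5.3, 5.3, 4.5, 1.0 → max 5.3
II regrets: 3.4, 3.4, 4.0, 1.7, 9.4 → max 9.4
III regrets: 0.9, 6.4, 8.8, 5.3, 0.0 → max 8.8
IV regrets: 0.0, 7.2, 0.0, 0.0, 2.5 → max 7.2
V regrets: 3.5, 0.0, 2.9, 2.7, 0.7 → max 3.5
VI regrets: 0.8, 5.1, 6.8, 2.4, 8.5 → max 8.5
Smallest max regret = 3.5 → V.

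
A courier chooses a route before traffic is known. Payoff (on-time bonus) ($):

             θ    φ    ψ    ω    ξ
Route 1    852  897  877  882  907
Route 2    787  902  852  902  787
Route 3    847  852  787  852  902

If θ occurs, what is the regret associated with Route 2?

Best payoff under θ is 852.
Regret = 852 − 787 = 65.

65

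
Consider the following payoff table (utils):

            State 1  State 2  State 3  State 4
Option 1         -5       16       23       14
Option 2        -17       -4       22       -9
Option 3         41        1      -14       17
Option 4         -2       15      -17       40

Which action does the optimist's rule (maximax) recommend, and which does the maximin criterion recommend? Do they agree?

maximax → Option 3; maximin → Option 1 (disagree)

Row maxima: Option 1=23, Option 2=22, Option 3=41, Option 4=40
Best best-case = 41 → Option 3.
Row minima: Option 1=-5, Option 2=-17, Option 3=-14, Option 4=-17
Best worst-case = -5 → Option 1.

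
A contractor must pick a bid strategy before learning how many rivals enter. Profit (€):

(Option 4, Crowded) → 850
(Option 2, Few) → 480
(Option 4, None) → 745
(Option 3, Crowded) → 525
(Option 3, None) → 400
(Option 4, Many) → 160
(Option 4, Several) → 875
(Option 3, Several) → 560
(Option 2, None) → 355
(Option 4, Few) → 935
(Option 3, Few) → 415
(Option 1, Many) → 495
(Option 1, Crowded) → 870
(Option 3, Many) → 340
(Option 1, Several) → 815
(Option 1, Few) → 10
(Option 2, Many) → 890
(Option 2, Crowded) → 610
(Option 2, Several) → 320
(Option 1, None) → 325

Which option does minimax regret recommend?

Column bests: None=745, Few=935, Several=875, Many=890, Crowded=870.
Option 1 regrets: 420, 925, 60, 395, 0 → max 925
Option 2 regrets: 390, 455, 555, 0, 260 → max 555
Option 3 regrets: 345, 520, 315, 550, 345 → max 550
Option 4 regrets: 0, 0, 0, 730, 20 → max 730
Smallest max regret = 550 → Option 3.

Option 3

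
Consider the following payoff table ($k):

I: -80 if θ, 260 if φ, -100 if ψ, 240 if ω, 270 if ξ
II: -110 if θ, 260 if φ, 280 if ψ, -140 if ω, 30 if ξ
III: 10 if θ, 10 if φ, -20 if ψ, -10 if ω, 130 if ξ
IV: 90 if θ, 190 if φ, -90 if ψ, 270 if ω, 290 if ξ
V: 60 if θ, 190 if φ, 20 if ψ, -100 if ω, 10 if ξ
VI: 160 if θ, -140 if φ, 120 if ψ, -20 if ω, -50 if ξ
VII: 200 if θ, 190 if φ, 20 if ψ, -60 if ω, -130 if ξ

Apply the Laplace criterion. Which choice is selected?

Row averages: I=118, II=64, III=24, IV=150, V=36, VI=14, VII=44
Highest average = 150 → IV.

IV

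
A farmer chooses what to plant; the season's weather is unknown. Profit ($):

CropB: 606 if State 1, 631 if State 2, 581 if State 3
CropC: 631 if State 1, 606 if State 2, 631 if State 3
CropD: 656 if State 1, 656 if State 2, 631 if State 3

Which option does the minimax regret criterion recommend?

CropD

Column bests: State 1=656, State 2=656, State 3=631.
CropB regrets: 50, 25, 50 → max 50
CropC regrets: 25, 50, 0 → max 50
CropD regrets: 0, 0, 0 → max 0
Smallest max regret = 0 → CropD.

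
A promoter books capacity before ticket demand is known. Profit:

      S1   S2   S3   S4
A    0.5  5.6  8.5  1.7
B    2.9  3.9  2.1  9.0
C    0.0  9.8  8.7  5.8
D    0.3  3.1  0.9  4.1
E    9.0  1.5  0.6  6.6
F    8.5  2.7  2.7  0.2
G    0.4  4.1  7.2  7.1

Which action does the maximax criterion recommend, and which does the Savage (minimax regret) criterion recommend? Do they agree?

maximax → C; minimax regret → B (disagree)

Row maxima: A=8.5, B=9.0, C=9.8, D=4.1, E=9.0, F=8.5, G=7.2
Best best-case = 9.8 → C.
Column bests: S1=9.0, S2=9.8, S3=8.7, S4=9.0.
A regrets: 8.5, 4.2, 0.2, 7.3 → max 8.5
B regrets: 6.1, 5.9, 6.6, 0.0 → max 6.6
C regrets: 9.0, 0.0, 0.0, 3.2 → max 9.0
D regrets: 8.7, 6.7, 7.8, 4.9 → max 8.7
E regrets: 0.0, 8.3, 8.1, 2.4 → max 8.3
F regrets: 0.5, 7.1, 6.0, 8.8 → max 8.8
G regrets: 8.6, 5.7, 1.5, 1.9 → max 8.6
Smallest max regret = 6.6 → B.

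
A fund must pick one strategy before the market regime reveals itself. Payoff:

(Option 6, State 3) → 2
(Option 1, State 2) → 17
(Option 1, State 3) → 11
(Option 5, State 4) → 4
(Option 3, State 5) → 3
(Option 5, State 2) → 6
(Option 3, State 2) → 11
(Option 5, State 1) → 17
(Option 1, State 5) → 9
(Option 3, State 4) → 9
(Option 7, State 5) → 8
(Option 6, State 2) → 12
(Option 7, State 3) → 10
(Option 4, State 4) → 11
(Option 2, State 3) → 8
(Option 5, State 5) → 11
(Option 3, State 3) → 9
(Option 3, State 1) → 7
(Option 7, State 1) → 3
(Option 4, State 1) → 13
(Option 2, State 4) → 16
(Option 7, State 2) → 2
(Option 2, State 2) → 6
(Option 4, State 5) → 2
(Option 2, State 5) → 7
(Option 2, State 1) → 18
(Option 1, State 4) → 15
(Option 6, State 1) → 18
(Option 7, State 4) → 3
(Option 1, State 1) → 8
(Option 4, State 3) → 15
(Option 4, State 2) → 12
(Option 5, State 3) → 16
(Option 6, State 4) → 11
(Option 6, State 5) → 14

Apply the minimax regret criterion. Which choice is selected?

Option 1

Column bests: State 1=18, State 2=17, State 3=16, State 4=16, State 5=14.
Option 1 regrets: 10, 0, 5, 1, 5 → max 10
Option 2 regrets: 0, 11, 8, 0, 7 → max 11
Option 3 regrets: 11, 6, 7, 7, 11 → max 11
Option 4 regrets: 5, 5, 1, 5, 12 → max 12
Option 5 regrets: 1, 11, 0, 12, 3 → max 12
Option 6 regrets: 0, 5, 14, 5, 0 → max 14
Option 7 regrets: 15, 15, 6, 13, 6 → max 15
Smallest max regret = 10 → Option 1.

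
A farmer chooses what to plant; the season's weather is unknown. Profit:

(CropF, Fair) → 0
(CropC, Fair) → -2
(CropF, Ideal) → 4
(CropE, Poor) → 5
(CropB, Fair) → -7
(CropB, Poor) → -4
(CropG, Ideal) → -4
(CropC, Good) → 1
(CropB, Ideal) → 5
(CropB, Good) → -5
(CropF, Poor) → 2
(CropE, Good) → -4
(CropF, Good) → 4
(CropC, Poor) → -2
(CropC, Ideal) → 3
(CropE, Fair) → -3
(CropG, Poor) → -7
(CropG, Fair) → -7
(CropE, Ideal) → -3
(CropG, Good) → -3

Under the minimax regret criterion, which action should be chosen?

CropF

Column bests: Poor=5, Fair=0, Good=4, Ideal=5.
CropE regrets: 0, 3, 8, 8 → max 8
CropC regrets: 7, 2, 3, 2 → max 7
CropF regrets: 3, 0, 0, 1 → max 3
CropB regrets: 9, 7, 9, 0 → max 9
CropG regrets: 12, 7, 7, 9 → max 12
Smallest max regret = 3 → CropF.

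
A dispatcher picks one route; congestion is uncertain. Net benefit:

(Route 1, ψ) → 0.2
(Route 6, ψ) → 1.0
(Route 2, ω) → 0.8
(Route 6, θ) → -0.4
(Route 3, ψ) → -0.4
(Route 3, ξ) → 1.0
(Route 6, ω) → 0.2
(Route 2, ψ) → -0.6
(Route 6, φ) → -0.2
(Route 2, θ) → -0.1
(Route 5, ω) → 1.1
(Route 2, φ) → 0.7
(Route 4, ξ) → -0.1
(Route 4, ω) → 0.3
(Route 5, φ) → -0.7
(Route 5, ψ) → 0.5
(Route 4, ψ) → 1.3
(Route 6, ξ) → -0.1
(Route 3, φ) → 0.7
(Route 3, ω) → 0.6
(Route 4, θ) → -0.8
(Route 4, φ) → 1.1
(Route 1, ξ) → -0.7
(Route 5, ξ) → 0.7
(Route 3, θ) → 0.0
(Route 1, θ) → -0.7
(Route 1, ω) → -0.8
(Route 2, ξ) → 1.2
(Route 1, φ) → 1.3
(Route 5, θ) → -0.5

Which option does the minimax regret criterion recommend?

Route 4

Column bests: θ=0.0, φ=1.3, ψ=1.3, ω=1.1, ξ=1.2.
Route 1 regrets: 0.7, 0.0, 1.1, 1.9, 1.9 → max 1.9
Route 2 regrets: 0.1, 0.6, 1.9, 0.3, 0.0 → max 1.9
Route 3 regrets: 0.0, 0.6, 1.7, 0.5, 0.2 → max 1.7
Route 4 regrets: 0.8, 0.2, 0.0, 0.8, 1.3 → max 1.3
Route 5 regrets: 0.5, 2.0, 0.8, 0.0, 0.5 → max 2.0
Route 6 regrets: 0.4, 1.5, 0.3, 0.9, 1.3 → max 1.5
Smallest max regret = 1.3 → Route 4.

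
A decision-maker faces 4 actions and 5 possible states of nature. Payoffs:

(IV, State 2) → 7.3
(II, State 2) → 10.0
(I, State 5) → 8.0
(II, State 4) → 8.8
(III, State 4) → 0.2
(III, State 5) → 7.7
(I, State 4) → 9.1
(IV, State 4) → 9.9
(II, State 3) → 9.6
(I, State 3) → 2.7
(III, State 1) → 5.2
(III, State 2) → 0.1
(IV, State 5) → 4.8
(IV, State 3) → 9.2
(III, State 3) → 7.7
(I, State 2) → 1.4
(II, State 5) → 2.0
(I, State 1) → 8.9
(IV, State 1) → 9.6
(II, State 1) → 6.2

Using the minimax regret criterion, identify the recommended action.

IV

Column bests: State 1=9.6, State 2=10.0, State 3=9.6, State 4=9.9, State 5=8.0.
I regrets: 0.7, 8.6, 6.9, 0.8, 0.0 → max 8.6
II regrets: 3.4, 0.0, 0.0, 1.1, 6.0 → max 6.0
III regrets: 4.4, 9.9, 1.9, 9.7, 0.3 → max 9.9
IV regrets: 0.0, 2.7, 0.4, 0.0, 3.2 → max 3.2
Smallest max regret = 3.2 → IV.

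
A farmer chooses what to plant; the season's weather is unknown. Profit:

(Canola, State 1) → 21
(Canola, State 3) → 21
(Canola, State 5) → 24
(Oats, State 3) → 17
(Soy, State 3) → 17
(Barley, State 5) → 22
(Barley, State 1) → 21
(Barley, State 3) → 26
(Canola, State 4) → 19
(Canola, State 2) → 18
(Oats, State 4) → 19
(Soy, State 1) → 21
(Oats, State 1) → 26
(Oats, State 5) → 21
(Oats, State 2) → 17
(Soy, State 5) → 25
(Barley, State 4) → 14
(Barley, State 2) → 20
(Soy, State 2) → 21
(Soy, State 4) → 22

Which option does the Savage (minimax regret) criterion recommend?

Column bests: State 1=26, State 2=21, State 3=26, State 4=22, State 5=25.
Canola regrets: 5, 3, 5, 3, 1 → max 5
Oats regrets: 0, 4, 9, 3, 4 → max 9
Barley regrets: 5, 1, 0, 8, 3 → max 8
Soy regrets: 5, 0, 9, 0, 0 → max 9
Smallest max regret = 5 → Canola.

Canola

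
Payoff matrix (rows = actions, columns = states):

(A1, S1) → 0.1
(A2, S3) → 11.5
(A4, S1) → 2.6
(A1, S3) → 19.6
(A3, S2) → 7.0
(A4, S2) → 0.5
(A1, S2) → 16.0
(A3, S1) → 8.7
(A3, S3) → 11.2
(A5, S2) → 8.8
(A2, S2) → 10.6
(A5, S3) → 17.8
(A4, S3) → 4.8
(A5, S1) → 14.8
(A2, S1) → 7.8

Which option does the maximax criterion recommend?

Row maxima: A1=19.6, A2=11.5, A3=11.2, A4=4.8, A5=17.8
Best best-case = 19.6 → A1.

A1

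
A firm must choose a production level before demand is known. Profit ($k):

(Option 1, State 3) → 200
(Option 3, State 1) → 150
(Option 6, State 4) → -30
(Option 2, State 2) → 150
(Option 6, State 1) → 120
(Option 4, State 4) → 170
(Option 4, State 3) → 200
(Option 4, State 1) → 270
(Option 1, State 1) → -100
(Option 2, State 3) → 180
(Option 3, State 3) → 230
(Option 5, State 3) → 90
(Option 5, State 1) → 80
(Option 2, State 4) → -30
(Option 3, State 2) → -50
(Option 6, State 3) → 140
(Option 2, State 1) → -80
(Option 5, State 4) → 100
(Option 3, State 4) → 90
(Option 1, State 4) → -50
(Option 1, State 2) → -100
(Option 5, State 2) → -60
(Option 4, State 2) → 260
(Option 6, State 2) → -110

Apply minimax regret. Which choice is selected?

Column bests: State 1=270, State 2=260, State 3=230, State 4=170.
Option 1 regrets: 370, 360, 30, 220 → max 370
Option 2 regrets: 350, 110, 50, 200 → max 350
Option 3 regrets: 120, 310, 0, 80 → max 310
Option 4 regrets: 0, 0, 30, 0 → max 30
Option 5 regrets: 190, 320, 140, 70 → max 320
Option 6 regrets: 150, 370, 90, 200 → max 370
Smallest max regret = 30 → Option 4.

Option 4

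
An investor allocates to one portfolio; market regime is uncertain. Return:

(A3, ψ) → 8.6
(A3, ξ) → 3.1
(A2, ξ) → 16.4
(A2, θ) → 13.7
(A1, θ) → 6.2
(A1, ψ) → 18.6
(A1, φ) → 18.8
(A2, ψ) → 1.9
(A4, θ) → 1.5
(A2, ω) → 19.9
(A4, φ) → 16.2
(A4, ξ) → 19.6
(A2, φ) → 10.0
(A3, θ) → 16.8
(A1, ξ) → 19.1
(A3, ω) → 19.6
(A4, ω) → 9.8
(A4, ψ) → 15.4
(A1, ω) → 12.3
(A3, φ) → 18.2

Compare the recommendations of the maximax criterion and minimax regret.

Row maxima: A1=19.1, A2=19.9, A3=19.6, A4=19.6
Best best-case = 19.9 → A2.
Column bests: θ=16.8, φ=18.8, ψ=18.6, ω=19.9, ξ=19.6.
A1 regrets: 10.6, 0.0, 0.0, 7.6, 0.5 → max 10.6
A2 regrets: 3.1, 8.8, 16.7, 0.0, 3.2 → max 16.7
A3 regrets: 0.0, 0.6, 10.0, 0.3, 16.5 → max 16.5
A4 regrets: 15.3, 2.6, 3.2, 10.1, 0.0 → max 15.3
Smallest max regret = 10.6 → A1.

maximax → A2; minimax regret → A1 (disagree)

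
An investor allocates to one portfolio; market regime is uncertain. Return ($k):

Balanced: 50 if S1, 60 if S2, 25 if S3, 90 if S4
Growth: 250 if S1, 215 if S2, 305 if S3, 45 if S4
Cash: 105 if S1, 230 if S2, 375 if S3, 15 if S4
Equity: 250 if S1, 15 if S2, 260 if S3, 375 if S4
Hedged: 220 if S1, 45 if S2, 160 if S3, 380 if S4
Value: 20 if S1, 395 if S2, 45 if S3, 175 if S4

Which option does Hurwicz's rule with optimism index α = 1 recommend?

Balanced: 1·90 + 0·25 = 90
Growth: 1·305 + 0·45 = 305
Cash: 1·375 + 0·15 = 375
Equity: 1·375 + 0·15 = 375
Hedged: 1·380 + 0·45 = 380
Value: 1·395 + 0·20 = 395
Highest Hurwicz score = 395 → Value.

Value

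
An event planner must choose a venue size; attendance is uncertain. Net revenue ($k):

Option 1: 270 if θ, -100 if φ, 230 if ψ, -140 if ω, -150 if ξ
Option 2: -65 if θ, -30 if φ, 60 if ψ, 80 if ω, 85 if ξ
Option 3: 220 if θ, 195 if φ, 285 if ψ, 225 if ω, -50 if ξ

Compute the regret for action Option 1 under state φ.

295

Best payoff under φ is 195.
Regret = 195 − (-100) = 295.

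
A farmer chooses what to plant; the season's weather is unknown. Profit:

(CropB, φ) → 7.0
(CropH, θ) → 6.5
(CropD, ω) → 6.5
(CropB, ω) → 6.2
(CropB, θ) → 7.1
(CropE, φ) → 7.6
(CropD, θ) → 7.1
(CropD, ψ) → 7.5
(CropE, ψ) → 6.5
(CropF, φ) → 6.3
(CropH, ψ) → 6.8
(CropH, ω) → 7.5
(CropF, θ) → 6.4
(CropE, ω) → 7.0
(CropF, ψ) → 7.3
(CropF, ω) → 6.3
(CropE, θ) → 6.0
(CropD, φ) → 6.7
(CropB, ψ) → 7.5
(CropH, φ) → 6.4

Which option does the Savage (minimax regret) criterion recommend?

Column bests: θ=7.1, φ=7.6, ψ=7.5, ω=7.5.
CropF regrets: 0.7, 1.3, 0.2, 1.2 → max 1.3
CropD regrets: 0.0, 0.9, 0.0, 1.0 → max 1.0
CropH regrets: 0.6, 1.2, 0.7, 0.0 → max 1.2
CropB regrets: 0.0, 0.6, 0.0, 1.3 → max 1.3
CropE regrets: 1.1, 0.0, 1.0, 0.5 → max 1.1
Smallest max regret = 1.0 → CropD.

CropD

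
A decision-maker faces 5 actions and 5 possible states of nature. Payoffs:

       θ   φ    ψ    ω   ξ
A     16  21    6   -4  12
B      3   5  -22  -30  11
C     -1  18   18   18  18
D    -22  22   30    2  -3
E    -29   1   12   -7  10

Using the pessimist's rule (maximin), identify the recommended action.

C

Row minima: A=-4, B=-30, C=-1, D=-22, E=-29
Best worst-case = -1 → C.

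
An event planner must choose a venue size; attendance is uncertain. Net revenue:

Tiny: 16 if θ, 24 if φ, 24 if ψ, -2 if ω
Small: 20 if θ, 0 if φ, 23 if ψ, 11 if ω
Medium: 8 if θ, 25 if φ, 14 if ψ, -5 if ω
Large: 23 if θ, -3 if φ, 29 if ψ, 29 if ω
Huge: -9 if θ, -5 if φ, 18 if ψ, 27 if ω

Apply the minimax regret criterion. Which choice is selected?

Column bests: θ=23, φ=25, ψ=29, ω=29.
Tiny regrets: 7, 1, 5, 31 → max 31
Small regrets: 3, 25, 6, 18 → max 25
Medium regrets: 15, 0, 15, 34 → max 34
Large regrets: 0, 28, 0, 0 → max 28
Huge regrets: 32, 30, 11, 2 → max 32
Smallest max regret = 25 → Small.

Small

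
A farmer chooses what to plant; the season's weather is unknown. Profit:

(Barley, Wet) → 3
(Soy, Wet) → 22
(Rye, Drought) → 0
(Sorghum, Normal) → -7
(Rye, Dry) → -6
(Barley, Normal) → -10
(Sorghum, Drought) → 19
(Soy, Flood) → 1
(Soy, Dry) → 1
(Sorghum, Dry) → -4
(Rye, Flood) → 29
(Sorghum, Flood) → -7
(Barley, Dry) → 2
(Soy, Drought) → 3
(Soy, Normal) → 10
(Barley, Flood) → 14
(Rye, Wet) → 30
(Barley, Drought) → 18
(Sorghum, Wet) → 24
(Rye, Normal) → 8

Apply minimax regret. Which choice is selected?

Column bests: Drought=19, Dry=2, Normal=10, Wet=30, Flood=29.
Soy regrets: 16, 1, 0, 8, 28 → max 28
Barley regrets: 1, 0, 20, 27, 15 → max 27
Sorghum regrets: 0, 6, 17, 6, 36 → max 36
Rye regrets: 19, 8, 2, 0, 0 → max 19
Smallest max regret = 19 → Rye.

Rye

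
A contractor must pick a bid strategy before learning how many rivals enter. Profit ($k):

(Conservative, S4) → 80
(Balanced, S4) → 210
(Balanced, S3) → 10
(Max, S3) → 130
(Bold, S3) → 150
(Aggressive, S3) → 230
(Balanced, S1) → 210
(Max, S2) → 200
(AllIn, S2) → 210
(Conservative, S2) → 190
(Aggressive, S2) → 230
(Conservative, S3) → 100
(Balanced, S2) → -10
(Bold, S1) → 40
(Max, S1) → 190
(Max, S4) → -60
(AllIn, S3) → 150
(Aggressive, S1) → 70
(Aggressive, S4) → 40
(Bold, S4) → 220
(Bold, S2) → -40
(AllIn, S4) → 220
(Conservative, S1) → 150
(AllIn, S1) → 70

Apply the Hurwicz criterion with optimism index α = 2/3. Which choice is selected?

AllIn

Conservative: 2/3·190 + 1/3·80 = 460/3
Balanced: 2/3·210 + 1/3·(-10) = 410/3
Aggressive: 2/3·230 + 1/3·40 = 500/3
Bold: 2/3·220 + 1/3·(-40) = 400/3
AllIn: 2/3·220 + 1/3·70 = 170
Max: 2/3·200 + 1/3·(-60) = 340/3
Highest Hurwicz score = 170 → AllIn.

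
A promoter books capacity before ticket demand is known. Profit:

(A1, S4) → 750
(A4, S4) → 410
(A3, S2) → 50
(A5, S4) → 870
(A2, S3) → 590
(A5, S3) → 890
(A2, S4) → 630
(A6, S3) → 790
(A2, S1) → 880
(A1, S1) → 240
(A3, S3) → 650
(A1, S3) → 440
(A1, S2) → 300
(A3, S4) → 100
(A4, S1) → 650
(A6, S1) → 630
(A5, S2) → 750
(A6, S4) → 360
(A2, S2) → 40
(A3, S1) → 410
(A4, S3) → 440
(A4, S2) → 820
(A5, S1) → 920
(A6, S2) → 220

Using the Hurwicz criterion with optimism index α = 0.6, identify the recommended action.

A5

A1: 0.6·750 + 0.4·240 = 546
A2: 0.6·880 + 0.4·40 = 544
A3: 0.6·650 + 0.4·50 = 410
A4: 0.6·820 + 0.4·410 = 656
A5: 0.6·920 + 0.4·750 = 852
A6: 0.6·790 + 0.4·220 = 562
Highest Hurwicz score = 852 → A5.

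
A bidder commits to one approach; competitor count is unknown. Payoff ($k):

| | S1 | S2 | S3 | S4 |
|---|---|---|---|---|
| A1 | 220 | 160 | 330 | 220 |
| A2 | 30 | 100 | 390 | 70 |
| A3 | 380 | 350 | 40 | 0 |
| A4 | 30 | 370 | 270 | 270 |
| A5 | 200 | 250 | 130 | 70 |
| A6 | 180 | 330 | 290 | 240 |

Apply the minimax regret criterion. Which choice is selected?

Column bests: S1=380, S2=370, S3=390, S4=270.
A1 regrets: 160, 210, 60, 50 → max 210
A2 regrets: 350, 270, 0, 200 → max 350
A3 regrets: 0, 20, 350, 270 → max 350
A4 regrets: 350, 0, 120, 0 → max 350
A5 regrets: 180, 120, 260, 200 → max 260
A6 regrets: 200, 40, 100, 30 → max 200
Smallest max regret = 200 → A6.

A6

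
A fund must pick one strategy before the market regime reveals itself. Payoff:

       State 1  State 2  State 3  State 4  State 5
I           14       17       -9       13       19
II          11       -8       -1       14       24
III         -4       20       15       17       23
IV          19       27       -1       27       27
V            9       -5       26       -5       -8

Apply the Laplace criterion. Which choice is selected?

Row averages: I=10.8, II=8, III=14.2, IV=19.8, V=3.4
Highest average = 19.8 → IV.

IV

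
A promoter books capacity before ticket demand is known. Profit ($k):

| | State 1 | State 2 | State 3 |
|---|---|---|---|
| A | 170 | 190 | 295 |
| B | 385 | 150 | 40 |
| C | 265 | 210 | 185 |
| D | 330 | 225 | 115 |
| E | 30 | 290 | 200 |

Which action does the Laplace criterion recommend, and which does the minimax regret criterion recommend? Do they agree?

Row averages: A=655/3, B=575/3, C=220, D=670/3, E=520/3
Highest average = 670/3 → D.
Column bests: State 1=385, State 2=290, State 3=295.
A regrets: 215, 100, 0 → max 215
B regrets: 0, 140, 255 → max 255
C regrets: 120, 80, 110 → max 120
D regrets: 55, 65, 180 → max 180
E regrets: 355, 0, 95 → max 355
Smallest max regret = 120 → C.

laplace → D; minimax regret → C (disagree)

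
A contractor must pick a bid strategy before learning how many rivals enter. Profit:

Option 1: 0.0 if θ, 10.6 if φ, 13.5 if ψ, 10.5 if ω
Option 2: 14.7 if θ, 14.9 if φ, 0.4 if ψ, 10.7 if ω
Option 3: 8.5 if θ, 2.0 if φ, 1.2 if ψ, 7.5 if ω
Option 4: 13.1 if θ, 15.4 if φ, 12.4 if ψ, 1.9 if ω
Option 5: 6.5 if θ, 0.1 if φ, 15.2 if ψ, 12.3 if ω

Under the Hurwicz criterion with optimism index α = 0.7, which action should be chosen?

Option 4

Option 1: 0.7·13.5 + 0.3·0.0 = 9.45
Option 2: 0.7·14.9 + 0.3·0.4 = 10.55
Option 3: 0.7·8.5 + 0.3·1.2 = 6.31
Option 4: 0.7·15.4 + 0.3·1.9 = 11.35
Option 5: 0.7·15.2 + 0.3·0.1 = 10.67
Highest Hurwicz score = 11.35 → Option 4.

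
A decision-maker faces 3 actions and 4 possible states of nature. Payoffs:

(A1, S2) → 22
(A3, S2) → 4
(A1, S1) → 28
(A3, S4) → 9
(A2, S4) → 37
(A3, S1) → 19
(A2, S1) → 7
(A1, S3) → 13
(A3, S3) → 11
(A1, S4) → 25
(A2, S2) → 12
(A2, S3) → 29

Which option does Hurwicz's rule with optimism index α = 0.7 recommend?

A2

A1: 0.7·28 + 0.3·13 = 23.5
A2: 0.7·37 + 0.3·7 = 28
A3: 0.7·19 + 0.3·4 = 14.5
Highest Hurwicz score = 28 → A2.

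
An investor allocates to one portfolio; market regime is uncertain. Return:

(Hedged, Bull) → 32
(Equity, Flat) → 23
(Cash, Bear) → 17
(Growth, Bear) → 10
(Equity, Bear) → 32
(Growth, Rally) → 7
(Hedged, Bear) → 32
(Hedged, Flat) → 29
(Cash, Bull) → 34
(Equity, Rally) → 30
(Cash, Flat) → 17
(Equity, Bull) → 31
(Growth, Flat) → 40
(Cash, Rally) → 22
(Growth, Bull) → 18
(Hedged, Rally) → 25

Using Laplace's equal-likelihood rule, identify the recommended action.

Hedged

Row averages: Equity=29, Growth=18.75, Hedged=29.5, Cash=22.5
Highest average = 29.5 → Hedged.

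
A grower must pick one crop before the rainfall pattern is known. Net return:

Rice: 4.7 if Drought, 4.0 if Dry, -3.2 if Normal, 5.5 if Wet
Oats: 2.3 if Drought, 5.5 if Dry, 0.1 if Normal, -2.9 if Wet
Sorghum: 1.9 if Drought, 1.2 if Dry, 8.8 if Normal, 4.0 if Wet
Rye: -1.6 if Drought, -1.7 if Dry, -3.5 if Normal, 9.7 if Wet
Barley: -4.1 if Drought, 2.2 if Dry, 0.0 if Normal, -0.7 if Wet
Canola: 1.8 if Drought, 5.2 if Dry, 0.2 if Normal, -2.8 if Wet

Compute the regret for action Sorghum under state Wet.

Best payoff under Wet is 9.7.
Regret = 9.7 − 4.0 = 5.7.

5.7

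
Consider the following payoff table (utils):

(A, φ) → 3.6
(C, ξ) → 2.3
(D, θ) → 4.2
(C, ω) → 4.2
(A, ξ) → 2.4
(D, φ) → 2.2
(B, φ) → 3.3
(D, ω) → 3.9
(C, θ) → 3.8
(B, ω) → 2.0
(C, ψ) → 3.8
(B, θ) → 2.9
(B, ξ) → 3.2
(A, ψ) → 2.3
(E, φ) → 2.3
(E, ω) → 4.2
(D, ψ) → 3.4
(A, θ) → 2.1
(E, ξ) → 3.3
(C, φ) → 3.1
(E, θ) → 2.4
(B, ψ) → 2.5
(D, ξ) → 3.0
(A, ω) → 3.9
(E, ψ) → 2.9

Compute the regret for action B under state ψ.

1.3

Best payoff under ψ is 3.8.
Regret = 3.8 − 2.5 = 1.3.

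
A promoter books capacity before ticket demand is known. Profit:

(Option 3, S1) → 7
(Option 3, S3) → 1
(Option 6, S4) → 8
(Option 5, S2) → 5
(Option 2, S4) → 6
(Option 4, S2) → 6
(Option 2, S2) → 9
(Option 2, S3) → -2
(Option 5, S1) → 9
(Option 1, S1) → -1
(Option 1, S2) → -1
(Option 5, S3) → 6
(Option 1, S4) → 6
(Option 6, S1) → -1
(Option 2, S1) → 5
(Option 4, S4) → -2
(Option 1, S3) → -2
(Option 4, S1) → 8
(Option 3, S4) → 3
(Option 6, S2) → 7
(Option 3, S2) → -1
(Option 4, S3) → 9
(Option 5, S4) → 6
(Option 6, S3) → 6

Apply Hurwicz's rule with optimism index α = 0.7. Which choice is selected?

Option 1: 0.7·6 + 0.3·(-2) = 3.6
Option 2: 0.7·9 + 0.3·(-2) = 5.7
Option 3: 0.7·7 + 0.3·(-1) = 4.6
Option 4: 0.7·9 + 0.3·(-2) = 5.7
Option 5: 0.7·9 + 0.3·5 = 7.8
Option 6: 0.7·8 + 0.3·(-1) = 5.3
Highest Hurwicz score = 7.8 → Option 5.

Option 5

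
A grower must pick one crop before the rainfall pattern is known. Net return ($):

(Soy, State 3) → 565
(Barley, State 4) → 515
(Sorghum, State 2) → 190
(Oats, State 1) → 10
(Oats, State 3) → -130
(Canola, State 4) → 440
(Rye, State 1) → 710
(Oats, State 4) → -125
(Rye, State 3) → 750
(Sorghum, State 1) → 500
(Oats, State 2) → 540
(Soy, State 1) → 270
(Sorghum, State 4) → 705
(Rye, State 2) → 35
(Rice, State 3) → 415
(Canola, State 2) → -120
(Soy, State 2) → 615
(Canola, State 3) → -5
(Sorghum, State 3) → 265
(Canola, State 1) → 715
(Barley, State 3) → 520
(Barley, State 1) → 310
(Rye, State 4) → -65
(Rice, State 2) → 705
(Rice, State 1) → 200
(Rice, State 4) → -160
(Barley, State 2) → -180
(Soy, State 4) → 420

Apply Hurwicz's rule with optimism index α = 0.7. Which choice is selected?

Sorghum

Rye: 0.7·750 + 0.3·(-65) = 505.5
Oats: 0.7·540 + 0.3·(-130) = 339
Canola: 0.7·715 + 0.3·(-120) = 464.5
Soy: 0.7·615 + 0.3·270 = 511.5
Barley: 0.7·520 + 0.3·(-180) = 310
Rice: 0.7·705 + 0.3·(-160) = 445.5
Sorghum: 0.7·705 + 0.3·190 = 550.5
Highest Hurwicz score = 550.5 → Sorghum.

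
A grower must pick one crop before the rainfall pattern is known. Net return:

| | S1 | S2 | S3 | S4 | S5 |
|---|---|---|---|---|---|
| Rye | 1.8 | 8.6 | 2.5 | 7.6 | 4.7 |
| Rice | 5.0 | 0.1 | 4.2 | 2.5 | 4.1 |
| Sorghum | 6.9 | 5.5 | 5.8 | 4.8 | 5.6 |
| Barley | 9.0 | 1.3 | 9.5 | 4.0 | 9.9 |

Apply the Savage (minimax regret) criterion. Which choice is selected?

Column bests: S1=9.0, S2=8.6, S3=9.5, S4=7.6, S5=9.9.
Rye regrets: 7.2, 0.0, 7.0, 0.0, 5.2 → max 7.2
Rice regrets: 4.0, 8.5, 5.3, 5.1, 5.8 → max 8.5
Sorghum regrets: 2.1, 3.1, 3.7, 2.8, 4.3 → max 4.3
Barley regrets: 0.0, 7.3, 0.0, 3.6, 0.0 → max 7.3
Smallest max regret = 4.3 → Sorghum.

Sorghum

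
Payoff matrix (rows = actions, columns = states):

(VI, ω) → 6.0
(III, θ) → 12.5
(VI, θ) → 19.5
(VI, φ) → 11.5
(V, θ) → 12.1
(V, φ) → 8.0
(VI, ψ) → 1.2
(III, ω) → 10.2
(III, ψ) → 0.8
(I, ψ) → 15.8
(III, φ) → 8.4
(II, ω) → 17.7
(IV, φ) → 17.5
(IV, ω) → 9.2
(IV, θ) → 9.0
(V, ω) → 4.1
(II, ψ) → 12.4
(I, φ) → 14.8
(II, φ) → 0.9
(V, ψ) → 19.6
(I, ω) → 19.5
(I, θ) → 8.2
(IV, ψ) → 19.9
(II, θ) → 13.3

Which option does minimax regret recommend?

Column bests: θ=19.5, φ=17.5, ψ=19.9, ω=19.5.
I regrets: 11.3, 2.7, 4.1, 0.0 → max 11.3
II regrets: 6.2, 16.6, 7.5, 1.8 → max 16.6
III regrets: 7.0, 9.1, 19.1, 9.3 → max 19.1
IV regrets: 10.5, 0.0, 0.0, 10.3 → max 10.5
V regrets: 7.4, 9.5, 0.3, 15.4 → max 15.4
VI regrets: 0.0, 6.0, 18.7, 13.5 → max 18.7
Smallest max regret = 10.5 → IV.

IV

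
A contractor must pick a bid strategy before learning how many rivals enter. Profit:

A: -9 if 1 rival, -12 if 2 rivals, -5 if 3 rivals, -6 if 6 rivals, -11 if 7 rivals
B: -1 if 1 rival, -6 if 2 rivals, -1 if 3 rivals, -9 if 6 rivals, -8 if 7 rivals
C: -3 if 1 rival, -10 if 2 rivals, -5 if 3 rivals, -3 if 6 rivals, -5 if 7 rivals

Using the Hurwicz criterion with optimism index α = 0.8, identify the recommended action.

B

A: 0.8·(-5) + 0.2·(-12) = -6.4
B: 0.8·(-1) + 0.2·(-9) = -2.6
C: 0.8·(-3) + 0.2·(-10) = -4.4
Highest Hurwicz score = -2.6 → B.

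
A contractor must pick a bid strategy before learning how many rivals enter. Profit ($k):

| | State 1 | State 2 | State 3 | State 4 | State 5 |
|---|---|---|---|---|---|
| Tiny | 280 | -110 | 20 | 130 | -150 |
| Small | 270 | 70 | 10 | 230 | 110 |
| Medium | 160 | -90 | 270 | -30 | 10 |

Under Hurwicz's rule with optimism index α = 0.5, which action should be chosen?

Small

Tiny: 0.5·280 + 0.5·(-150) = 65
Small: 0.5·270 + 0.5·10 = 140
Medium: 0.5·270 + 0.5·(-90) = 90
Highest Hurwicz score = 140 → Small.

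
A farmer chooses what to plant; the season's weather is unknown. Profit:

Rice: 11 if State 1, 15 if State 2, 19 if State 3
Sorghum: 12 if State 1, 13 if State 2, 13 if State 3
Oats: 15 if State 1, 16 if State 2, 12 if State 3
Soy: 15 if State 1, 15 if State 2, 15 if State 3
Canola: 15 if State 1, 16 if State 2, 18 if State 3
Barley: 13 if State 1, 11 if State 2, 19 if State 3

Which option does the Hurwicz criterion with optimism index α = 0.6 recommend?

Rice: 0.6·19 + 0.4·11 = 15.8
Sorghum: 0.6·13 + 0.4·12 = 12.6
Oats: 0.6·16 + 0.4·12 = 14.4
Soy: 0.6·15 + 0.4·15 = 15
Canola: 0.6·18 + 0.4·15 = 16.8
Barley: 0.6·19 + 0.4·11 = 15.8
Highest Hurwicz score = 16.8 → Canola.

Canola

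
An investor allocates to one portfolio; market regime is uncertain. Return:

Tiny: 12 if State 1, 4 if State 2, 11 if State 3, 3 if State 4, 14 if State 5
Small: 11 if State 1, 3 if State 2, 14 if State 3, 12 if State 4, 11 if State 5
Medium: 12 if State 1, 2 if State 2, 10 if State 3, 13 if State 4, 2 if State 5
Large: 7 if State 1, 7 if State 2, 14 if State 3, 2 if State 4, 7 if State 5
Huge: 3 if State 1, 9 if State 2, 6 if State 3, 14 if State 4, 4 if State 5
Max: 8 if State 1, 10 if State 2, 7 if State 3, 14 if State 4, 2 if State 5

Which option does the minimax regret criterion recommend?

Small

Column bests: State 1=12, State 2=10, State 3=14, State 4=14, State 5=14.
Tiny regrets: 0, 6, 3, 11, 0 → max 11
Small regrets: 1, 7, 0, 2, 3 → max 7
Medium regrets: 0, 8, 4, 1, 12 → max 12
Large regrets: 5, 3, 0, 12, 7 → max 12
Huge regrets: 9, 1, 8, 0, 10 → max 10
Max regrets: 4, 0, 7, 0, 12 → max 12
Smallest max regret = 7 → Small.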